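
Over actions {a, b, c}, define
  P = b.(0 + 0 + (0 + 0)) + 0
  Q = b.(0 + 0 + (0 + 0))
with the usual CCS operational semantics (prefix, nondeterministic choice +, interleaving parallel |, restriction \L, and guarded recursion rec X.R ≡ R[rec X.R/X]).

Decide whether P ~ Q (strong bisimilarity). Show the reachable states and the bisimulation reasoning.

bisimilar

P's transition system — 2 states:
  p0 = b.(0 + 0 + (0 + 0)) + 0 → --b--▸ p1
  p1 = 0 + 0 + (0 + 0) → ∅
Q's transition system — 2 states:
  q0 = b.(0 + 0 + (0 + 0)) → --b--▸ q1
  q1 = 0 + 0 + (0 + 0) → ∅
Coarsest stable partition (strong bisimilarity classes):
  B0 = {p0, q0}
  B1 = {p1, q1}
p0 ∈ B0, q0 ∈ B0 → same block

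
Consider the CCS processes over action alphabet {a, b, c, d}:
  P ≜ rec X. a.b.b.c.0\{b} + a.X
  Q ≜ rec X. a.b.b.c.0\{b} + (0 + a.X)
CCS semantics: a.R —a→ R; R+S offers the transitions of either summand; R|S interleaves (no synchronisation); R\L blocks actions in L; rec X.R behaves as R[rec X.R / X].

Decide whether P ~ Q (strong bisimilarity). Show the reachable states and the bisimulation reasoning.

P ~ Q

LTS(P): 5 reachable states
  s0 = rec X. a.b.b.c.0\{b} + a.X has moves ··a··> s0, ··a··> s1
  s1 = b.b.c.0\{b} has moves ··b··> s2
  s2 = b.c.0\{b} has moves ··b··> s3
  s3 = c.0\{b} has moves ··c··> s4
  s4 = 0\{b} has moves stopped
LTS(Q): 5 reachable states
  t0 = rec X. a.b.b.c.0\{b} + (0 + a.X) has moves ··a··> t0, ··a··> t1
  t1 = b.b.c.0\{b} has moves ··b··> t2
  t2 = b.c.0\{b} has moves ··b··> t3
  t3 = c.0\{b} has moves ··c··> t4
  t4 = 0\{b} has moves stopped
Coarsest stable partition (strong bisimilarity classes):
  B0 = {s0, t0}
  B1 = {s1, t1}
  B2 = {s2, t2}
  B3 = {s3, t3}
  B4 = {s4, t4}
s0 ∈ B0, t0 ∈ B0 → same block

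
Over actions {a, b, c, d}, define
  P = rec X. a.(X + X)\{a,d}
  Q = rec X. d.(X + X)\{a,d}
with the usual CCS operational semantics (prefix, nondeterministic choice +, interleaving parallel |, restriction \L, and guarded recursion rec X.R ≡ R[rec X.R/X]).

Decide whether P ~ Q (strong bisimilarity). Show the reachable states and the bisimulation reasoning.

not bisimilar

Reachable graph of P (2 states):
  p0 = rec X. a.(X + X)\{a,d} ⊢ —a→ p1
  p1 = ((rec X. a.(X + X)\{a,d}) + (rec X. a.(X + X)\{a,d}))\{a,d} ⊢ deadlocked
Reachable graph of Q (2 states):
  q0 = rec X. d.(X + X)\{a,d} ⊢ —d→ q1
  q1 = ((rec X. d.(X + X)\{a,d}) + (rec X. d.(X + X)\{a,d}))\{a,d} ⊢ deadlocked
Partition-refinement fixed point:
  B0 = {p0}
  B1 = {p1, q1}
  B2 = {q0}
p0 ∈ B0, q0 ∈ B2 → different blocks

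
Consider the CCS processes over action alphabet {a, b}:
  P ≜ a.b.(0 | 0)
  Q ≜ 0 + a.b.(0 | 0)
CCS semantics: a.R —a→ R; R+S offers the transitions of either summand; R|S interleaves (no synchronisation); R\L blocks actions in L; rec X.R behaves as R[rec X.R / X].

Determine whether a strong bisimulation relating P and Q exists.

YES

P's transition system — 3 states:
  u0 = a.b.(0 | 0) | -a-> u1
  u1 = b.(0 | 0) | -b-> u2
  u2 = 0 | 0 | stopped
Q's transition system — 3 states:
  v0 = 0 + a.b.(0 | 0) | -a-> v1
  v1 = b.(0 | 0) | -b-> v2
  v2 = 0 | 0 | stopped
Coarsest stable partition (strong bisimilarity classes):
  B0 = {u0, v0}
  B1 = {u1, v1}
  B2 = {u2, v2}
u0 ∈ B0, v0 ∈ B0 → same block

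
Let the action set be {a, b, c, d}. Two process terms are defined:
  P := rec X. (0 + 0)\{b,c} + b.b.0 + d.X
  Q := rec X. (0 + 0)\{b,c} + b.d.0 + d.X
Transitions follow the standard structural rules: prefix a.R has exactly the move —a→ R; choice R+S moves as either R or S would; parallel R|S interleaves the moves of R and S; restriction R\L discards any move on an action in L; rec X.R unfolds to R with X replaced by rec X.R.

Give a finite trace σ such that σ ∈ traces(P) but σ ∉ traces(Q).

P's transition system — 3 states:
  u0 = rec X. (0 + 0)\{b,c} + b.b.0 + d.X | —b→ u1, —d→ u0
  u1 = b.0 | —b→ u2
  u2 = 0 | ·
Q's transition system — 3 states:
  v0 = rec X. (0 + 0)\{b,c} + b.d.0 + d.X | —b→ v1, —d→ v0
  v1 = d.0 | —d→ v2
  v2 = 0 | ·
Trace ⟨bb⟩ through P, begin at {u0}:
  after b @ step 1: {u1}
  after b @ step 2: {u2}
  — P admits the full trace.
Trace ⟨bb⟩ through Q, begin at {v0}:
  after b @ step 1: {v1}
  after b @ step 2: ∅  — Q cannot continue

bb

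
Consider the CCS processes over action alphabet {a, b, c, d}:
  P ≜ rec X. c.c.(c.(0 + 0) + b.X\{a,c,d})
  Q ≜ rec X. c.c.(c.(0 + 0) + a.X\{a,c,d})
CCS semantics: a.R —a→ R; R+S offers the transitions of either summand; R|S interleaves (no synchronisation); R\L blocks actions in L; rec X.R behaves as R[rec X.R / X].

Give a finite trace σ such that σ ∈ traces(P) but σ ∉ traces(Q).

ccb

Reachable graph of P (5 states):
  s0 = rec X. c.c.(c.(0 + 0) + b.X\{a,c,d}) → =c=> s1
  s1 = c.(c.(0 + 0) + b.(rec X. c.c.(c.(0 + 0) + b.X\{a,c,d}))\{a,c,d}) → =c=> s2
  s2 = c.(0 + 0) + b.(rec X. c.c.(c.(0 + 0) + b.X\{a,c,d}))\{a,c,d} → =b=> s3, =c=> s4
  s3 = (rec X. c.c.(c.(0 + 0) + b.X\{a,c,d}))\{a,c,d} → stopped
  s4 = 0 + 0 → stopped
Reachable graph of Q (5 states):
  t0 = rec X. c.c.(c.(0 + 0) + a.X\{a,c,d}) → =c=> t1
  t1 = c.(c.(0 + 0) + a.(rec X. c.c.(c.(0 + 0) + a.X\{a,c,d}))\{a,c,d}) → =c=> t2
  t2 = c.(0 + 0) + a.(rec X. c.c.(c.(0 + 0) + a.X\{a,c,d}))\{a,c,d} → =a=> t3, =c=> t4
  t3 = (rec X. c.c.(c.(0 + 0) + a.X\{a,c,d}))\{a,c,d} → stopped
  t4 = 0 + 0 → stopped
Executing ccb from P (initial set {s0}):
  step 1 (c): {s1}
  step 2 (c): {s2}
  step 3 (b): {s3}
  ✓ P
Executing ccb from Q (initial set {t0}):
  step 1 (c): {t1}
  step 2 (c): {t2}
  step 3 (b): ∅ (Q stuck)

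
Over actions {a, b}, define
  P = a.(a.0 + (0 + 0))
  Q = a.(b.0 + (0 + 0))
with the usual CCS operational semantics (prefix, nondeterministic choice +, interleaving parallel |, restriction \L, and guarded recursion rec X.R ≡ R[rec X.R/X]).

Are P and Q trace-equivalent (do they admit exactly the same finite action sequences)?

P's transition system — 3 states:
  u0 = a.(a.0 + (0 + 0)) ⊢ -a-> u1
  u1 = a.0 + (0 + 0) ⊢ -a-> u2
  u2 = 0 ⊢ ∅
Q's transition system — 3 states:
  v0 = a.(b.0 + (0 + 0)) ⊢ -a-> v1
  v1 = b.0 + (0 + 0) ⊢ -b-> v2
  v2 = 0 ⊢ ∅
Trace ⟨aa⟩ through P, begin at {u0}:
  after a @ step 1: {u1}
  after a @ step 2: {u2}
  ✓ P
Trace ⟨aa⟩ through Q, begin at {v0}:
  after a @ step 1: {v1}
  after a @ step 2: ∅  — Q cannot continue

trace-distinct — witness ⟨aa⟩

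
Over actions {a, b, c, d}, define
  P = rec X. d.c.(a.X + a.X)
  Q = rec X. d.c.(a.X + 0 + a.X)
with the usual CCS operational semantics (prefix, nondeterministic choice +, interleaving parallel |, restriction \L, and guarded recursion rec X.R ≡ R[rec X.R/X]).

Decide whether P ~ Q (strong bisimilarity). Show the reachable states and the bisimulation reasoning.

YES

Reachable graph of P (3 states):
  s0 = rec X. d.c.(a.X + a.X) | —d→ s1
  s1 = c.(a.(rec X. d.c.(a.X + a.X)) + a.(rec X. d.c.(a.X + a.X))) | —c→ s2
  s2 = a.(rec X. d.c.(a.X + a.X)) + a.(rec X. d.c.(a.X + a.X)) | —a→ s0
Reachable graph of Q (3 states):
  t0 = rec X. d.c.(a.X + 0 + a.X) | —d→ t1
  t1 = c.(a.(rec X. d.c.(a.X + 0 + a.X)) + 0 + a.(rec X. d.c.(a.X + 0 + a.X))) | —c→ t2
  t2 = a.(rec X. d.c.(a.X + 0 + a.X)) + 0 + a.(rec X. d.c.(a.X + 0 + a.X)) | —a→ t0
Coarsest stable partition (strong bisimilarity classes):
  B0 = {s0, t0}
  B1 = {s1, t1}
  B2 = {s2, t2}
s0 ∈ B0, t0 ∈ B0 → same block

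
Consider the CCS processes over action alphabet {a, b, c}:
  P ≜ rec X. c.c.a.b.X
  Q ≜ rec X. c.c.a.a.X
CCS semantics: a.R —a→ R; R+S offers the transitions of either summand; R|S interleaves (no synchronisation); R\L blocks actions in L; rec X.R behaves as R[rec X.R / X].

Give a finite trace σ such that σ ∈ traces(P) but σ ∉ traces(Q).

ccab

Reachable graph of P (4 states):
  m0 = rec X. c.c.a.b.X | --c--▸ m1
  m1 = c.a.b.(rec X. c.c.a.b.X) | --c--▸ m2
  m2 = a.b.(rec X. c.c.a.b.X) | --a--▸ m3
  m3 = b.(rec X. c.c.a.b.X) | --b--▸ m0
Reachable graph of Q (4 states):
  n0 = rec X. c.c.a.a.X | --c--▸ n1
  n1 = c.a.a.(rec X. c.c.a.a.X) | --c--▸ n2
  n2 = a.a.(rec X. c.c.a.a.X) | --a--▸ n3
  n3 = a.(rec X. c.c.a.a.X) | --a--▸ n0
Run σ = ⟨ccab⟩ on P: start {m0}
  step 1 (c): {m1}
  step 2 (c): {m2}
  step 3 (a): {m3}
  step 4 (b): {m0}
  ✓ P
Run σ = ⟨ccab⟩ on Q: start {n0}
  step 1 (c): {n1}
  step 2 (c): {n2}
  step 3 (a): {n3}
  step 4 (b): no successor for Q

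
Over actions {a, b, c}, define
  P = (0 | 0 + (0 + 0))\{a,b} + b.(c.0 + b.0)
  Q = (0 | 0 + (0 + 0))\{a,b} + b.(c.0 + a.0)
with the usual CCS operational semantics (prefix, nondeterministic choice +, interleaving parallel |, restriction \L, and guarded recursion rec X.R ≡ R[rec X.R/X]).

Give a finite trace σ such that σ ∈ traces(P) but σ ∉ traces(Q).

bb

Reachable graph of P (3 states):
  s0 = (0 | 0 + (0 + 0))\{a,b} + b.(c.0 + b.0) → —b→ s1
  s1 = c.0 + b.0 → —b→ s2, —c→ s2
  s2 = 0 → ∅
Reachable graph of Q (3 states):
  t0 = (0 | 0 + (0 + 0))\{a,b} + b.(c.0 + a.0) → —b→ t1
  t1 = c.0 + a.0 → —a→ t2, —c→ t2
  t2 = 0 → ∅
Trace ⟨bb⟩ through P, begin at {s0}:
  [1] b ⇒ {s1}
  [2] b ⇒ {s2}
  ✓ P
Trace ⟨bb⟩ through Q, begin at {t0}:
  [1] b ⇒ {t1}
  [2] b ⇒ no successor for Q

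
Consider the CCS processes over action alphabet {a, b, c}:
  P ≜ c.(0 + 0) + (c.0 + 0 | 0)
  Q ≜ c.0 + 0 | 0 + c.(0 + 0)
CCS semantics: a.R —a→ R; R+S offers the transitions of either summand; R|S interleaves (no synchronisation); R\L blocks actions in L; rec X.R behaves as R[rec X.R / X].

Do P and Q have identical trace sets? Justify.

Reachable graph of P (3 states):
  p0 = c.(0 + 0) + (c.0 + 0 | 0) :: —c→ p1, —c→ p2
  p1 = 0 :: deadlocked
  p2 = 0 + 0 :: deadlocked
Reachable graph of Q (3 states):
  q0 = c.0 + 0 | 0 + c.(0 + 0) :: —c→ q1, —c→ q2
  q1 = 0 :: deadlocked
  q2 = 0 + 0 :: deadlocked
Partition-refinement fixed point:
  B0 = {p0, q0}
  B1 = {p1, p2, q1, q2}
p0 ∈ B0, q0 ∈ B0 → same block
Bisimilar ⇒ trace-equivalent.

traces(P) = traces(Q)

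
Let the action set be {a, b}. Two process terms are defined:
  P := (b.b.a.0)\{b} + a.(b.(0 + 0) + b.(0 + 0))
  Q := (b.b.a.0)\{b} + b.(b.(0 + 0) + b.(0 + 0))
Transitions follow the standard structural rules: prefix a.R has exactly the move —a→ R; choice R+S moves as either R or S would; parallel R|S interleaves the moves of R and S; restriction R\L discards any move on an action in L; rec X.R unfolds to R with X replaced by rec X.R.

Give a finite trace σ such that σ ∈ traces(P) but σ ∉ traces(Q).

a

Reachable graph of P (3 states):
  u0 = (b.b.a.0)\{b} + a.(b.(0 + 0) + b.(0 + 0)) ⊢ ··a··> u1
  u1 = b.(0 + 0) + b.(0 + 0) ⊢ ··b··> u2
  u2 = 0 + 0 ⊢ deadlocked
Reachable graph of Q (3 states):
  v0 = (b.b.a.0)\{b} + b.(b.(0 + 0) + b.(0 + 0)) ⊢ ··b··> v1
  v1 = b.(0 + 0) + b.(0 + 0) ⊢ ··b··> v2
  v2 = 0 + 0 ⊢ deadlocked
Trace ⟨a⟩ through P, begin at {u0}:
  [1] a ⇒ {u1}
  P completes σ.
Trace ⟨a⟩ through Q, begin at {v0}:
  [1] a ⇒ ∅ (Q stuck)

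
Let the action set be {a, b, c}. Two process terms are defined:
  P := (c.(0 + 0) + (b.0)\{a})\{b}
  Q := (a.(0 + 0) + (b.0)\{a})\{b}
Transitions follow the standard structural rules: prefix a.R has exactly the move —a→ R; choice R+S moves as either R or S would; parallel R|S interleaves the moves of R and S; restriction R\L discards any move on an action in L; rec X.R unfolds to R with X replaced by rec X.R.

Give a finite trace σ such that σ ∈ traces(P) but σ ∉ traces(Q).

LTS(P): 2 reachable states
  s0 = (c.(0 + 0) + (b.0)\{a})\{b} has moves —c→ s1
  s1 = (0 + 0)\{b} has moves ·
LTS(Q): 2 reachable states
  t0 = (a.(0 + 0) + (b.0)\{a})\{b} has moves —a→ t1
  t1 = (0 + 0)\{b} has moves ·
Trace ⟨c⟩ through P, begin at {s0}:
  step 1 (c): {s1}
  ✓ P
Trace ⟨c⟩ through Q, begin at {t0}:
  step 1 (c): ∅ (Q stuck)

c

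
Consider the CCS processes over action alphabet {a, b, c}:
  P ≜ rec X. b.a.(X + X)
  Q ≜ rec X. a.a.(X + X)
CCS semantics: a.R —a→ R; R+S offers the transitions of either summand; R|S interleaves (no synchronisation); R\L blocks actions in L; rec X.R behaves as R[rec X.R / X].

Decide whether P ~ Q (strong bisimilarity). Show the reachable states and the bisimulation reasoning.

Reachable graph of P (3 states):
  m0 = rec X. b.a.(X + X) ⊢ --b--▸ m1
  m1 = a.((rec X. b.a.(X + X)) + (rec X. b.a.(X + X))) ⊢ --a--▸ m2
  m2 = (rec X. b.a.(X + X)) + (rec X. b.a.(X + X)) ⊢ --b--▸ m1
Reachable graph of Q (3 states):
  n0 = rec X. a.a.(X + X) ⊢ --a--▸ n1
  n1 = a.((rec X. a.a.(X + X)) + (rec X. a.a.(X + X))) ⊢ --a--▸ n2
  n2 = (rec X. a.a.(X + X)) + (rec X. a.a.(X + X)) ⊢ --a--▸ n1
Bisimilarity quotient blocks:
  B0 = {m0, m2}
  B1 = {m1}
  B2 = {n0, n1, n2}
m0 ∈ B0, n0 ∈ B2 → different blocks

P ≁ Q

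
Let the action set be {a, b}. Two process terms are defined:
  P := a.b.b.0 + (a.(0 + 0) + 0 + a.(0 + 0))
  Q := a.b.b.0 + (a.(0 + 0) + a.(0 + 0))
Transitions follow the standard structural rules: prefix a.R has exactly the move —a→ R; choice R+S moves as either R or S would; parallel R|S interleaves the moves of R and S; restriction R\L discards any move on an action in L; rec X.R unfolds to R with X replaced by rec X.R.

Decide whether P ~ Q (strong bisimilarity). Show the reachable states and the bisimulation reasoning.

YES

P's transition system — 5 states:
  p0 = a.b.b.0 + (a.(0 + 0) + 0 + a.(0 + 0)) → —a→ p1, —a→ p2
  p1 = 0 + 0 → deadlocked
  p2 = b.b.0 → —b→ p3
  p3 = b.0 → —b→ p4
  p4 = 0 → deadlocked
Q's transition system — 5 states:
  q0 = a.b.b.0 + (a.(0 + 0) + a.(0 + 0)) → —a→ q1, —a→ q2
  q1 = 0 + 0 → deadlocked
  q2 = b.b.0 → —b→ q3
  q3 = b.0 → —b→ q4
  q4 = 0 → deadlocked
Coarsest stable partition (strong bisimilarity classes):
  B0 = {p0, q0}
  B1 = {p1, p4, q1, q4}
  B2 = {p2, q2}
  B3 = {p3, q3}
p0 ∈ B0, q0 ∈ B0 → same block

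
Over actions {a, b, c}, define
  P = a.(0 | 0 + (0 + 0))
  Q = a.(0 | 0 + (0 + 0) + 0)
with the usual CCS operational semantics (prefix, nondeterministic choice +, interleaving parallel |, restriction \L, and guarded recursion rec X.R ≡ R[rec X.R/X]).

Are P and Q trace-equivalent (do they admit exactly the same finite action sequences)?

YES

Reachable graph of P (2 states):
  u0 = a.(0 | 0 + (0 + 0)) → ··a··> u1
  u1 = 0 | 0 + (0 + 0) → ∅
Reachable graph of Q (2 states):
  v0 = a.(0 | 0 + (0 + 0) + 0) → ··a··> v1
  v1 = 0 | 0 + (0 + 0) + 0 → ∅
Bisimilarity quotient blocks:
  B0 = {u0, v0}
  B1 = {u1, v1}
u0 ∈ B0, v0 ∈ B0 → same block
Bisimilar ⇒ trace-equivalent.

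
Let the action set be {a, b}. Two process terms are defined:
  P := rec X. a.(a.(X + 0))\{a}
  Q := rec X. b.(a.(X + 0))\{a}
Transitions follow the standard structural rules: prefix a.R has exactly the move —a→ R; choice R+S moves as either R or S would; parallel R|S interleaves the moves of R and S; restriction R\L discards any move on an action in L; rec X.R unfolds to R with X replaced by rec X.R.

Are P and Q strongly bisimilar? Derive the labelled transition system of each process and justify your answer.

NO

LTS(P): 2 reachable states
  u0 = rec X. a.(a.(X + 0))\{a} :: —a→ u1
  u1 = (a.((rec X. a.(a.(X + 0))\{a}) + 0))\{a} :: (no moves)
LTS(Q): 2 reachable states
  v0 = rec X. b.(a.(X + 0))\{a} :: —b→ v1
  v1 = (a.((rec X. b.(a.(X + 0))\{a}) + 0))\{a} :: (no moves)
Partition-refinement fixed point:
  B0 = {u0}
  B1 = {u1, v1}
  B2 = {v0}
u0 ∈ B0, v0 ∈ B2 → different blocks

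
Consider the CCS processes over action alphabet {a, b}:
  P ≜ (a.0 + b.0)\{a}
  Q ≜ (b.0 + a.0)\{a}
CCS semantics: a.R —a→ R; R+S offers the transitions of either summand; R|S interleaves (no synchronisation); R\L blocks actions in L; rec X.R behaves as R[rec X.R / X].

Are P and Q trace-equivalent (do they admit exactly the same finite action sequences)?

traces(P) = traces(Q)

LTS(P): 2 reachable states
  p0 = (a.0 + b.0)\{a} → =b=> p1
  p1 = 0\{a} → deadlocked
LTS(Q): 2 reachable states
  q0 = (b.0 + a.0)\{a} → =b=> q1
  q1 = 0\{a} → deadlocked
Bisimilarity quotient blocks:
  B0 = {p0, q0}
  B1 = {p1, q1}
p0 ∈ B0, q0 ∈ B0 → same block
Bisimilar ⇒ trace-equivalent.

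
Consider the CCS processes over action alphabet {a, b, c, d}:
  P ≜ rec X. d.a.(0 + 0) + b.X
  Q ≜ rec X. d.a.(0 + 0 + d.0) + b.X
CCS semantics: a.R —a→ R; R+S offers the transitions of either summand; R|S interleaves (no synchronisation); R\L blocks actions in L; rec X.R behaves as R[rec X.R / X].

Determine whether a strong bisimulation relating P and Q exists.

LTS(P): 3 reachable states
  u0 = rec X. d.a.(0 + 0) + b.X | --b--▸ u0, --d--▸ u1
  u1 = a.(0 + 0) | --a--▸ u2
  u2 = 0 + 0 | ·
LTS(Q): 4 reachable states
  v0 = rec X. d.a.(0 + 0 + d.0) + b.X | --b--▸ v0, --d--▸ v1
  v1 = a.(0 + 0 + d.0) | --a--▸ v2
  v2 = 0 + 0 + d.0 | --d--▸ v3
  v3 = 0 | ·
Coarsest stable partition (strong bisimilarity classes):
  B0 = {u0}
  B1 = {u1}
  B2 = {u2, v3}
  B3 = {v0}
  B4 = {v1}
  B5 = {v2}
u0 ∈ B0, v0 ∈ B3 → different blocks

NO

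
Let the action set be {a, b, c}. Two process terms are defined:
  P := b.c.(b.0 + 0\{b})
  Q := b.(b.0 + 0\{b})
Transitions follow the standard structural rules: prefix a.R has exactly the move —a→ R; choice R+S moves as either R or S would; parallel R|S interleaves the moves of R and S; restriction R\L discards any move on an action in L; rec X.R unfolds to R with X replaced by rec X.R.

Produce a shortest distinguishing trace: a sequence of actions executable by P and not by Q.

bc

Reachable graph of P (4 states):
  p0 = b.c.(b.0 + 0\{b}) ⊢ —b→ p1
  p1 = c.(b.0 + 0\{b}) ⊢ —c→ p2
  p2 = b.0 + 0\{b} ⊢ —b→ p3
  p3 = 0 ⊢ deadlocked
Reachable graph of Q (3 states):
  q0 = b.(b.0 + 0\{b}) ⊢ —b→ q1
  q1 = b.0 + 0\{b} ⊢ —b→ q2
  q2 = 0 ⊢ deadlocked
Trace ⟨bc⟩ through P, begin at {p0}:
  [1] b ⇒ {p1}
  [2] c ⇒ {p2}
  ✓ P
Trace ⟨bc⟩ through Q, begin at {q0}:
  [1] b ⇒ {q1}
  [2] c ⇒ ∅ (Q stuck)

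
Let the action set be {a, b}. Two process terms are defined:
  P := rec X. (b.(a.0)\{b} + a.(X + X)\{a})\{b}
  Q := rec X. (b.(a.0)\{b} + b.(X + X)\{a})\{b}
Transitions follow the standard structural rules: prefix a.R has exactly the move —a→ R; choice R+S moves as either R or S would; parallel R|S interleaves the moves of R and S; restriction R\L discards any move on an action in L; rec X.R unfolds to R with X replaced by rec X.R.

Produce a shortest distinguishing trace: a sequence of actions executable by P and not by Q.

Reachable graph of P (2 states):
  m0 = rec X. (b.(a.0)\{b} + a.(X + X)\{a})\{b} | —a→ m1
  m1 = ((rec X. (b.(a.0)\{b} + a.(X + X)\{a})\{b}) + (rec X. (b.(a.0)\{b} + a.(X + X)\{a})\{b}))\{a}\{b} | ∅
Reachable graph of Q (1 states):
  n0 = rec X. (b.(a.0)\{b} + b.(X + X)\{a})\{b} | ∅
Trace ⟨a⟩ through P, begin at {m0}:
  step 1 (a): {m1}
  — P admits the full trace.
Trace ⟨a⟩ through Q, begin at {n0}:
  step 1 (a): ∅ (Q stuck)

a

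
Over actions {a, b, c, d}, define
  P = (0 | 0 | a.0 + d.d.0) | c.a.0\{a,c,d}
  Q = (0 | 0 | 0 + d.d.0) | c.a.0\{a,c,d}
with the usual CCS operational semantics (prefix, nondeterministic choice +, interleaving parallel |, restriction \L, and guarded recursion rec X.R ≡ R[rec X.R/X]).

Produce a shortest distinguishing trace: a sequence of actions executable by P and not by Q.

LTS(P): 12 reachable states
  p0 = (0 | 0 | a.0 + d.d.0) | c.a.0\{a,c,d} :: -a-> p1, -c-> p2, -d-> p3
  p1 = 0 | 0 | 0 | c.a.0\{a,c,d} :: -c-> p4
  p2 = (0 | 0 | a.0 + d.d.0) | a.0\{a,c,d} :: -a-> p4, -a-> p5, -d-> p6
  p3 = d.0 | c.a.0\{a,c,d} :: -c-> p6, -d-> p7
  p4 = 0 | 0 | 0 | a.0\{a,c,d} :: -a-> p8
  p5 = (0 | 0 | a.0 + d.d.0) | 0\{a,c,d} :: -a-> p8, -d-> p9
  p6 = d.0 | a.0\{a,c,d} :: -a-> p9, -d-> p10
  p7 = 0 | c.a.0\{a,c,d} :: -c-> p10
  p8 = 0 | 0 | 0 | 0\{a,c,d} :: ∅
  p9 = d.0 | 0\{a,c,d} :: -d-> p11
  p10 = 0 | a.0\{a,c,d} :: -a-> p11
  p11 = 0 | 0\{a,c,d} :: ∅
LTS(Q): 9 reachable states
  q0 = (0 | 0 | 0 + d.d.0) | c.a.0\{a,c,d} :: -c-> q1, -d-> q2
  q1 = (0 | 0 | 0 + d.d.0) | a.0\{a,c,d} :: -a-> q3, -d-> q4
  q2 = d.0 | c.a.0\{a,c,d} :: -c-> q4, -d-> q5
  q3 = (0 | 0 | 0 + d.d.0) | 0\{a,c,d} :: -d-> q6
  q4 = d.0 | a.0\{a,c,d} :: -a-> q6, -d-> q7
  q5 = 0 | c.a.0\{a,c,d} :: -c-> q7
  q6 = d.0 | 0\{a,c,d} :: -d-> q8
  q7 = 0 | a.0\{a,c,d} :: -a-> q8
  q8 = 0 | 0\{a,c,d} :: ∅
Trace ⟨a⟩ through P, begin at {p0}:
  [1] a ⇒ {p1}
  P completes σ.
Trace ⟨a⟩ through Q, begin at {q0}:
  [1] a ⇒ ∅  — Q cannot continue

a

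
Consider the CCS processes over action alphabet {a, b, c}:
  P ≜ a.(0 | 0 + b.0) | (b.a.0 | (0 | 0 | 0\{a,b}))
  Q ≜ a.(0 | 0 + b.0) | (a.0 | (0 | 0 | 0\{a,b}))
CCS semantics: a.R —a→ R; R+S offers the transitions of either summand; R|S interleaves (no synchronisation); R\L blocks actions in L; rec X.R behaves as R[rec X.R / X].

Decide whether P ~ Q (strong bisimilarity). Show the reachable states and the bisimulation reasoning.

Reachable graph of P (9 states):
  u0 = a.(0 | 0 + b.0) | (b.a.0 | (0 | 0 | 0\{a,b})) has moves --a--▸ u1, --b--▸ u2
  u1 = (0 | 0 + b.0) | (b.a.0 | (0 | 0 | 0\{a,b})) has moves --b--▸ u3, --b--▸ u4
  u2 = a.(0 | 0 + b.0) | (a.0 | (0 | 0 | 0\{a,b})) has moves --a--▸ u3, --a--▸ u5
  u3 = (0 | 0 + b.0) | (a.0 | (0 | 0 | 0\{a,b})) has moves --a--▸ u6, --b--▸ u7
  u4 = 0 | (b.a.0 | (0 | 0 | 0\{a,b})) has moves --b--▸ u7
  u5 = a.(0 | 0 + b.0) | (0 | (0 | 0 | 0\{a,b})) has moves --a--▸ u6
  u6 = (0 | 0 + b.0) | (0 | (0 | 0 | 0\{a,b})) has moves --b--▸ u8
  u7 = 0 | (a.0 | (0 | 0 | 0\{a,b})) has moves --a--▸ u8
  u8 = 0 | (0 | (0 | 0 | 0\{a,b})) has moves ·
Reachable graph of Q (6 states):
  v0 = a.(0 | 0 + b.0) | (a.0 | (0 | 0 | 0\{a,b})) has moves --a--▸ v1, --a--▸ v2
  v1 = (0 | 0 + b.0) | (a.0 | (0 | 0 | 0\{a,b})) has moves --a--▸ v3, --b--▸ v4
  v2 = a.(0 | 0 + b.0) | (0 | (0 | 0 | 0\{a,b})) has moves --a--▸ v3
  v3 = (0 | 0 + b.0) | (0 | (0 | 0 | 0\{a,b})) has moves --b--▸ v5
  v4 = 0 | (a.0 | (0 | 0 | 0\{a,b})) has moves --a--▸ v5
  v5 = 0 | (0 | (0 | 0 | 0\{a,b})) has moves ·
Coarsest stable partition (strong bisimilarity classes):
  B0 = {u0}
  B1 = {u1}
  B2 = {u3, v1}
  B3 = {u6, v3}
  B4 = {u8, v5}
  B5 = {u7, v4}
  B6 = {u4}
  B7 = {u2, v0}
  B8 = {u5, v2}
u0 ∈ B0, v0 ∈ B7 → different blocks

not bisimilar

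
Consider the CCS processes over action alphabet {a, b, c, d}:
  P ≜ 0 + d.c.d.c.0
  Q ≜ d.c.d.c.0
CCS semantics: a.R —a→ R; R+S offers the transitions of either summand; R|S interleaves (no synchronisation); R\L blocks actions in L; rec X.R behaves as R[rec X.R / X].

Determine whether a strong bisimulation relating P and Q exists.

YES

P's transition system — 5 states:
  u0 = 0 + d.c.d.c.0 has moves ··d··> u1
  u1 = c.d.c.0 has moves ··c··> u2
  u2 = d.c.0 has moves ··d··> u3
  u3 = c.0 has moves ··c··> u4
  u4 = 0 has moves stopped
Q's transition system — 5 states:
  v0 = d.c.d.c.0 has moves ··d··> v1
  v1 = c.d.c.0 has moves ··c··> v2
  v2 = d.c.0 has moves ··d··> v3
  v3 = c.0 has moves ··c··> v4
  v4 = 0 has moves stopped
Coarsest stable partition (strong bisimilarity classes):
  B0 = {u0, v0}
  B1 = {u1, v1}
  B2 = {u2, v2}
  B3 = {u3, v3}
  B4 = {u4, v4}
u0 ∈ B0, v0 ∈ B0 → same block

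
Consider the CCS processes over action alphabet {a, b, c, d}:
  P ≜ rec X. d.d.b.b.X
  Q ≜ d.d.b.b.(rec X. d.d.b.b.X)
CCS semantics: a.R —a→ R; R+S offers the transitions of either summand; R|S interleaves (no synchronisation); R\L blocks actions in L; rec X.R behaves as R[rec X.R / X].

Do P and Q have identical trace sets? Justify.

Reachable graph of P (4 states):
  s0 = rec X. d.d.b.b.X → =d=> s1
  s1 = d.b.b.(rec X. d.d.b.b.X) → =d=> s2
  s2 = b.b.(rec X. d.d.b.b.X) → =b=> s3
  s3 = b.(rec X. d.d.b.b.X) → =b=> s0
Reachable graph of Q (5 states):
  t0 = d.d.b.b.(rec X. d.d.b.b.X) → =d=> t1
  t1 = d.b.b.(rec X. d.d.b.b.X) → =d=> t2
  t2 = b.b.(rec X. d.d.b.b.X) → =b=> t3
  t3 = b.(rec X. d.d.b.b.X) → =b=> t4
  t4 = rec X. d.d.b.b.X → =d=> t1
Bisimilarity quotient blocks:
  B0 = {s0, t0, t4}
  B1 = {s1, t1}
  B2 = {s2, t2}
  B3 = {s3, t3}
s0 ∈ B0, t0 ∈ B0 → same block
Bisimilar ⇒ trace-equivalent.

trace-equivalent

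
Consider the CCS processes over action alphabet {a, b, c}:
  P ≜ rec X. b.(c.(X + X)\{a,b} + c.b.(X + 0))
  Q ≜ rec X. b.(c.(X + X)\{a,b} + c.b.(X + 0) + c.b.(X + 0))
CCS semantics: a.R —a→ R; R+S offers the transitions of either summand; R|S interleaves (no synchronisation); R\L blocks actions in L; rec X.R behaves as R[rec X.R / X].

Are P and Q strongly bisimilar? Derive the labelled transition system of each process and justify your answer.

bisimilar

P's transition system — 5 states:
  s0 = rec X. b.(c.(X + X)\{a,b} + c.b.(X + 0)) :: ··b··> s1
  s1 = c.((rec X. b.(c.(X + X)\{a,b} + c.b.(X + 0))) + (rec X. b.(c.(X + X)\{a,b} + c.b.(X + 0))))\{a,b} + c.b.((rec X. b.(c.(X + X)\{a,b} + c.b.(X + 0))) + 0) :: ··c··> s2, ··c··> s3
  s2 = ((rec X. b.(c.(X + X)\{a,b} + c.b.(X + 0))) + (rec X. b.(c.(X + X)\{a,b} + c.b.(X + 0))))\{a,b} :: deadlocked
  s3 = b.((rec X. b.(c.(X + X)\{a,b} + c.b.(X + 0))) + 0) :: ··b··> s4
  s4 = (rec X. b.(c.(X + X)\{a,b} + c.b.(X + 0))) + 0 :: ··b··> s1
Q's transition system — 5 states:
  t0 = rec X. b.(c.(X + X)\{a,b} + c.b.(X + 0) + c.b.(X + 0)) :: ··b··> t1
  t1 = c.((rec X. b.(c.(X + X)\{a,b} + c.b.(X + 0) + c.b.(X + 0))) + (rec X. b.(c.(X + X)\{a,b} + c.b.(X + 0) + c.b.(X + 0))))\{a,b} + c.b.((rec X. b.(c.(X + X)\{a,b} + c.b.(X + 0) + c.b.(X + 0))) + 0) + c.b.((rec X. b.(c.(X + X)\{a,b} + c.b.(X + 0) + c.b.(X + 0))) + 0) :: ··c··> t2, ··c··> t3
  t2 = ((rec X. b.(c.(X + X)\{a,b} + c.b.(X + 0) + c.b.(X + 0))) + (rec X. b.(c.(X + X)\{a,b} + c.b.(X + 0) + c.b.(X + 0))))\{a,b} :: deadlocked
  t3 = b.((rec X. b.(c.(X + X)\{a,b} + c.b.(X + 0) + c.b.(X + 0))) + 0) :: ··b··> t4
  t4 = (rec X. b.(c.(X + X)\{a,b} + c.b.(X + 0) + c.b.(X + 0))) + 0 :: ··b··> t1
Bisimilarity quotient blocks:
  B0 = {s0, s4, t0, t4}
  B1 = {s1, t1}
  B2 = {s2, t2}
  B3 = {s3, t3}
s0 ∈ B0, t0 ∈ B0 → same block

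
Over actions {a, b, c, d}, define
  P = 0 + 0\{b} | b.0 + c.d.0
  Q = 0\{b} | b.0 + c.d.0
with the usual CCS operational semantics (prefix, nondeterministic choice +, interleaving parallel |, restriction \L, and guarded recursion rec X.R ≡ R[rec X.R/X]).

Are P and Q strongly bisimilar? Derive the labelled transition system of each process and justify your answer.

P's transition system — 4 states:
  s0 = 0 + 0\{b} | b.0 + c.d.0 → --b--▸ s1, --c--▸ s2
  s1 = 0\{b} | 0 → ∅
  s2 = d.0 → --d--▸ s3
  s3 = 0 → ∅
Q's transition system — 4 states:
  t0 = 0\{b} | b.0 + c.d.0 → --b--▸ t1, --c--▸ t2
  t1 = 0\{b} | 0 → ∅
  t2 = d.0 → --d--▸ t3
  t3 = 0 → ∅
Bisimilarity quotient blocks:
  B0 = {s0, t0}
  B1 = {s1, s3, t1, t3}
  B2 = {s2, t2}
s0 ∈ B0, t0 ∈ B0 → same block

YES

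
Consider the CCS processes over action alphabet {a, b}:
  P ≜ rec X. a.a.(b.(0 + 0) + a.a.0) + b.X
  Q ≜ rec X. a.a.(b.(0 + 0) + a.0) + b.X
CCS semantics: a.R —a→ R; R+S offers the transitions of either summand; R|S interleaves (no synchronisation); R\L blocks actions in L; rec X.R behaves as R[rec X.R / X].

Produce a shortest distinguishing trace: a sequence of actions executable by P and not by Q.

aaaa

LTS(P): 6 reachable states
  u0 = rec X. a.a.(b.(0 + 0) + a.a.0) + b.X → —a→ u1, —b→ u0
  u1 = a.(b.(0 + 0) + a.a.0) → —a→ u2
  u2 = b.(0 + 0) + a.a.0 → —a→ u3, —b→ u4
  u3 = a.0 → —a→ u5
  u4 = 0 + 0 → ∅
  u5 = 0 → ∅
LTS(Q): 5 reachable states
  v0 = rec X. a.a.(b.(0 + 0) + a.0) + b.X → —a→ v1, —b→ v0
  v1 = a.(b.(0 + 0) + a.0) → —a→ v2
  v2 = b.(0 + 0) + a.0 → —a→ v3, —b→ v4
  v3 = 0 → ∅
  v4 = 0 + 0 → ∅
Trace ⟨aaaa⟩ through P, begin at {u0}:
  step 1 (a): {u1}
  step 2 (a): {u2}
  step 3 (a): {u3}
  step 4 (a): {u5}
  ✓ P
Trace ⟨aaaa⟩ through Q, begin at {v0}:
  step 1 (a): {v1}
  step 2 (a): {v2}
  step 3 (a): {v3}
  step 4 (a): ∅  — Q cannot continue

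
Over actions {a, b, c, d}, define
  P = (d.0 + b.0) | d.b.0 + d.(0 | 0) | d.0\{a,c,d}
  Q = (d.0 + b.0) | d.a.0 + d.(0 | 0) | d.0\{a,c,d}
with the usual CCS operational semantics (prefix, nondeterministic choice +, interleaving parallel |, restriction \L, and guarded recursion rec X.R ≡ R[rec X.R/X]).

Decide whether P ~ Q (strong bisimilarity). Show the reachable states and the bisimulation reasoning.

Reachable graph of P (9 states):
  u0 = (d.0 + b.0) | d.b.0 + d.(0 | 0) | d.0\{a,c,d} has moves —b→ u1, —d→ u1, —d→ u2, —d→ u3, —d→ u4
  u1 = 0 | d.b.0 has moves —d→ u5
  u2 = (d.0 + b.0) | b.0 has moves —b→ u5, —b→ u6, —d→ u5
  u3 = 0 | 0 | d.0\{a,c,d} has moves —d→ u7
  u4 = d.(0 | 0) | 0\{a,c,d} has moves —d→ u7
  u5 = 0 | b.0 has moves —b→ u8
  u6 = (d.0 + b.0) | 0 has moves —b→ u8, —d→ u8
  u7 = 0 | 0 | 0\{a,c,d} has moves ·
  u8 = 0 | 0 has moves ·
Reachable graph of Q (9 states):
  v0 = (d.0 + b.0) | d.a.0 + d.(0 | 0) | d.0\{a,c,d} has moves —b→ v1, —d→ v1, —d→ v2, —d→ v3, —d→ v4
  v1 = 0 | d.a.0 has moves —d→ v5
  v2 = (d.0 + b.0) | a.0 has moves —a→ v6, —b→ v5, —d→ v5
  v3 = 0 | 0 | d.0\{a,c,d} has moves —d→ v7
  v4 = d.(0 | 0) | 0\{a,c,d} has moves —d→ v7
  v5 = 0 | a.0 has moves —a→ v8
  v6 = (d.0 + b.0) | 0 has moves —b→ v8, —d→ v8
  v7 = 0 | 0 | 0\{a,c,d} has moves ·
  v8 = 0 | 0 has moves ·
Bisimilarity quotient blocks:
  B0 = {u0}
  B1 = {u1}
  B2 = {u5}
  B3 = {u7, u8, v7, v8}
  B4 = {u3, u4, v3, v4}
  B5 = {u2}
  B6 = {u6, v6}
  B7 = {v0}
  B8 = {v1}
  B9 = {v5}
  B10 = {v2}
u0 ∈ B0, v0 ∈ B7 → different blocks

P ≁ Q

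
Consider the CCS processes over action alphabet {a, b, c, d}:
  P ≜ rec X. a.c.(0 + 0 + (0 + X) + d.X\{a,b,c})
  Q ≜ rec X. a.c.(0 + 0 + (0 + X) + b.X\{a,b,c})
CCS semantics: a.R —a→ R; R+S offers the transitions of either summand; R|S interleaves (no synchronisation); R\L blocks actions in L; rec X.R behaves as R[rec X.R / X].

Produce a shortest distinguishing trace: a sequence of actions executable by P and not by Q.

LTS(P): 4 reachable states
  s0 = rec X. a.c.(0 + 0 + (0 + X) + d.X\{a,b,c}) :: -a-> s1
  s1 = c.(0 + 0 + (0 + (rec X. a.c.(0 + 0 + (0 + X) + d.X\{a,b,c}))) + d.(rec X. a.c.(0 + 0 + (0 + X) + d.X\{a,b,c}))\{a,b,c}) :: -c-> s2
  s2 = 0 + 0 + (0 + (rec X. a.c.(0 + 0 + (0 + X) + d.X\{a,b,c}))) + d.(rec X. a.c.(0 + 0 + (0 + X) + d.X\{a,b,c}))\{a,b,c} :: -a-> s1, -d-> s3
  s3 = (rec X. a.c.(0 + 0 + (0 + X) + d.X\{a,b,c}))\{a,b,c} :: ∅
LTS(Q): 4 reachable states
  t0 = rec X. a.c.(0 + 0 + (0 + X) + b.X\{a,b,c}) :: -a-> t1
  t1 = c.(0 + 0 + (0 + (rec X. a.c.(0 + 0 + (0 + X) + b.X\{a,b,c}))) + b.(rec X. a.c.(0 + 0 + (0 + X) + b.X\{a,b,c}))\{a,b,c}) :: -c-> t2
  t2 = 0 + 0 + (0 + (rec X. a.c.(0 + 0 + (0 + X) + b.X\{a,b,c}))) + b.(rec X. a.c.(0 + 0 + (0 + X) + b.X\{a,b,c}))\{a,b,c} :: -a-> t1, -b-> t3
  t3 = (rec X. a.c.(0 + 0 + (0 + X) + b.X\{a,b,c}))\{a,b,c} :: ∅
Executing acd from P (initial set {s0}):
  step 1 (a): {s1}
  step 2 (c): {s2}
  step 3 (d): {s3}
  — P admits the full trace.
Executing acd from Q (initial set {t0}):
  step 1 (a): {t1}
  step 2 (c): {t2}
  step 3 (d): no successor for Q

acd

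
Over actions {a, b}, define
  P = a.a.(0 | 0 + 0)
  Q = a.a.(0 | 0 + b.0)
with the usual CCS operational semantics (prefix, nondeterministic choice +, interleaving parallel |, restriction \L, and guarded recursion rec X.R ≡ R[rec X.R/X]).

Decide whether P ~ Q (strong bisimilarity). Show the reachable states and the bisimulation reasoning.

Reachable graph of P (3 states):
  m0 = a.a.(0 | 0 + 0) :: -a-> m1
  m1 = a.(0 | 0 + 0) :: -a-> m2
  m2 = 0 | 0 + 0 :: (no moves)
Reachable graph of Q (4 states):
  n0 = a.a.(0 | 0 + b.0) :: -a-> n1
  n1 = a.(0 | 0 + b.0) :: -a-> n2
  n2 = 0 | 0 + b.0 :: -b-> n3
  n3 = 0 :: (no moves)
Coarsest stable partition (strong bisimilarity classes):
  B0 = {m0}
  B1 = {m1}
  B2 = {m2, n3}
  B3 = {n0}
  B4 = {n1}
  B5 = {n2}
m0 ∈ B0, n0 ∈ B3 → different blocks

P ≁ Q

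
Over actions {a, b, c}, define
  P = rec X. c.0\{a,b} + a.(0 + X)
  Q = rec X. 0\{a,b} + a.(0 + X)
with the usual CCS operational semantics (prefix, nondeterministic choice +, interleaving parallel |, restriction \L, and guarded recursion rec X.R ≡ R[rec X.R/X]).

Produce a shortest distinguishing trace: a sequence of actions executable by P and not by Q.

Reachable graph of P (3 states):
  u0 = rec X. c.0\{a,b} + a.(0 + X) | ··a··> u1, ··c··> u2
  u1 = 0 + (rec X. c.0\{a,b} + a.(0 + X)) | ··a··> u1, ··c··> u2
  u2 = 0\{a,b} | ·
Reachable graph of Q (2 states):
  v0 = rec X. 0\{a,b} + a.(0 + X) | ··a··> v1
  v1 = 0 + (rec X. 0\{a,b} + a.(0 + X)) | ··a··> v1
Trace ⟨c⟩ through P, begin at {u0}:
  after c @ step 1: {u2}
  P completes σ.
Trace ⟨c⟩ through Q, begin at {v0}:
  after c @ step 1: no successor for Q

c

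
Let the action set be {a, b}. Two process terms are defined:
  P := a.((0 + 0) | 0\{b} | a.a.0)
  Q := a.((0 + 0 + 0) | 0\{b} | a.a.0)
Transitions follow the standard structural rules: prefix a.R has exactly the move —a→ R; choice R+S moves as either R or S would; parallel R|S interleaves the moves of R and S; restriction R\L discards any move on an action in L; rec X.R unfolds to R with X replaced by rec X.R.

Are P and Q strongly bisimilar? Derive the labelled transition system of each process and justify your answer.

P ~ Q

P's transition system — 4 states:
  m0 = a.((0 + 0) | 0\{b} | a.a.0) ⊢ ··a··> m1
  m1 = (0 + 0) | 0\{b} | a.a.0 ⊢ ··a··> m2
  m2 = (0 + 0) | 0\{b} | a.0 ⊢ ··a··> m3
  m3 = (0 + 0) | 0\{b} | 0 ⊢ deadlocked
Q's transition system — 4 states:
  n0 = a.((0 + 0 + 0) | 0\{b} | a.a.0) ⊢ ··a··> n1
  n1 = (0 + 0 + 0) | 0\{b} | a.a.0 ⊢ ··a··> n2
  n2 = (0 + 0 + 0) | 0\{b} | a.0 ⊢ ··a··> n3
  n3 = (0 + 0 + 0) | 0\{b} | 0 ⊢ deadlocked
Bisimilarity quotient blocks:
  B0 = {m0, n0}
  B1 = {m1, n1}
  B2 = {m2, n2}
  B3 = {m3, n3}
m0 ∈ B0, n0 ∈ B0 → same block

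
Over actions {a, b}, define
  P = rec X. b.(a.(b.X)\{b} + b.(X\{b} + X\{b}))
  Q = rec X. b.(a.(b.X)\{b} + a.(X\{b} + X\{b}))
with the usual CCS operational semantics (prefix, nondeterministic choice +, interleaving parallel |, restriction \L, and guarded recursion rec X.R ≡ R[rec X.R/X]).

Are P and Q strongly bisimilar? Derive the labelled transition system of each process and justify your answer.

LTS(P): 4 reachable states
  s0 = rec X. b.(a.(b.X)\{b} + b.(X\{b} + X\{b})) has moves --b--▸ s1
  s1 = a.(b.(rec X. b.(a.(b.X)\{b} + b.(X\{b} + X\{b}))))\{b} + b.((rec X. b.(a.(b.X)\{b} + b.(X\{b} + X\{b})))\{b} + (rec X. b.(a.(b.X)\{b} + b.(X\{b} + X\{b})))\{b}) has moves --a--▸ s2, --b--▸ s3
  s2 = (b.(rec X. b.(a.(b.X)\{b} + b.(X\{b} + X\{b}))))\{b} has moves ∅
  s3 = (rec X. b.(a.(b.X)\{b} + b.(X\{b} + X\{b})))\{b} + (rec X. b.(a.(b.X)\{b} + b.(X\{b} + X\{b})))\{b} has moves ∅
LTS(Q): 4 reachable states
  t0 = rec X. b.(a.(b.X)\{b} + a.(X\{b} + X\{b})) has moves --b--▸ t1
  t1 = a.(b.(rec X. b.(a.(b.X)\{b} + a.(X\{b} + X\{b}))))\{b} + a.((rec X. b.(a.(b.X)\{b} + a.(X\{b} + X\{b})))\{b} + (rec X. b.(a.(b.X)\{b} + a.(X\{b} + X\{b})))\{b}) has moves --a--▸ t2, --a--▸ t3
  t2 = (b.(rec X. b.(a.(b.X)\{b} + a.(X\{b} + X\{b}))))\{b} has moves ∅
  t3 = (rec X. b.(a.(b.X)\{b} + a.(X\{b} + X\{b})))\{b} + (rec X. b.(a.(b.X)\{b} + a.(X\{b} + X\{b})))\{b} has moves ∅
Bisimilarity quotient blocks:
  B0 = {s0}
  B1 = {s1}
  B2 = {s2, s3, t2, t3}
  B3 = {t0}
  B4 = {t1}
s0 ∈ B0, t0 ∈ B3 → different blocks

P ≁ Q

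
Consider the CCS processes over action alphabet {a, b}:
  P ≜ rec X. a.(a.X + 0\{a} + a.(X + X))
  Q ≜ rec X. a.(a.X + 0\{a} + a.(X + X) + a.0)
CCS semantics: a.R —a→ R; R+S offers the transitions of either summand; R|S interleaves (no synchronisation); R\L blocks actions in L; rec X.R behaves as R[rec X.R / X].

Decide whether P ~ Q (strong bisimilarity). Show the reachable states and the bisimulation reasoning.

P ≁ Q

Reachable graph of P (3 states):
  s0 = rec X. a.(a.X + 0\{a} + a.(X + X)) ⊢ ··a··> s1
  s1 = a.(rec X. a.(a.X + 0\{a} + a.(X + X))) + 0\{a} + a.((rec X. a.(a.X + 0\{a} + a.(X + X))) + (rec X. a.(a.X + 0\{a} + a.(X + X)))) ⊢ ··a··> s0, ··a··> s2
  s2 = (rec X. a.(a.X + 0\{a} + a.(X + X))) + (rec X. a.(a.X + 0\{a} + a.(X + X))) ⊢ ··a··> s1
Reachable graph of Q (4 states):
  t0 = rec X. a.(a.X + 0\{a} + a.(X + X) + a.0) ⊢ ··a··> t1
  t1 = a.(rec X. a.(a.X + 0\{a} + a.(X + X) + a.0)) + 0\{a} + a.((rec X. a.(a.X + 0\{a} + a.(X + X) + a.0)) + (rec X. a.(a.X + 0\{a} + a.(X + X) + a.0))) + a.0 ⊢ ··a··> t0, ··a··> t2, ··a··> t3
  t2 = (rec X. a.(a.X + 0\{a} + a.(X + X) + a.0)) + (rec X. a.(a.X + 0\{a} + a.(X + X) + a.0)) ⊢ ··a··> t1
  t3 = 0 ⊢ ∅
Coarsest stable partition (strong bisimilarity classes):
  B0 = {s0, s1, s2}
  B1 = {t0, t2}
  B2 = {t1}
  B3 = {t3}
s0 ∈ B0, t0 ∈ B1 → different blocks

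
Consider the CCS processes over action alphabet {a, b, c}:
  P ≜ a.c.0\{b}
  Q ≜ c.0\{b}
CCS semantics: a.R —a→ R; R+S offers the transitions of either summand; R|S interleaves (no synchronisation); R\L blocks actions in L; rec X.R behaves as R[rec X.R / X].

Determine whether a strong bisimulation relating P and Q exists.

LTS(P): 3 reachable states
  u0 = a.c.0\{b} ⊢ —a→ u1
  u1 = c.0\{b} ⊢ —c→ u2
  u2 = 0\{b} ⊢ stopped
LTS(Q): 2 reachable states
  v0 = c.0\{b} ⊢ —c→ v1
  v1 = 0\{b} ⊢ stopped
Bisimilarity quotient blocks:
  B0 = {u0}
  B1 = {u1, v0}
  B2 = {u2, v1}
u0 ∈ B0, v0 ∈ B1 → different blocks

NO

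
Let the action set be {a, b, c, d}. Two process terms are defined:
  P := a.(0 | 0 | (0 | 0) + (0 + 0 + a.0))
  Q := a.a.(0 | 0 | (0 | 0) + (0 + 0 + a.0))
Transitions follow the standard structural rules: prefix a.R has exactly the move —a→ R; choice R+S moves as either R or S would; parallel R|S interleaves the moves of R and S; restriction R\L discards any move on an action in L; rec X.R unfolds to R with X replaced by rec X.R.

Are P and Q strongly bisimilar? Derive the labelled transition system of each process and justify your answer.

NO

P's transition system — 3 states:
  s0 = a.(0 | 0 | (0 | 0) + (0 + 0 + a.0)) :: --a--▸ s1
  s1 = 0 | 0 | (0 | 0) + (0 + 0 + a.0) :: --a--▸ s2
  s2 = 0 :: stopped
Q's transition system — 4 states:
  t0 = a.a.(0 | 0 | (0 | 0) + (0 + 0 + a.0)) :: --a--▸ t1
  t1 = a.(0 | 0 | (0 | 0) + (0 + 0 + a.0)) :: --a--▸ t2
  t2 = 0 | 0 | (0 | 0) + (0 + 0 + a.0) :: --a--▸ t3
  t3 = 0 :: stopped
Partition-refinement fixed point:
  B0 = {s0, t1}
  B1 = {s1, t2}
  B2 = {s2, t3}
  B3 = {t0}
s0 ∈ B0, t0 ∈ B3 → different blocks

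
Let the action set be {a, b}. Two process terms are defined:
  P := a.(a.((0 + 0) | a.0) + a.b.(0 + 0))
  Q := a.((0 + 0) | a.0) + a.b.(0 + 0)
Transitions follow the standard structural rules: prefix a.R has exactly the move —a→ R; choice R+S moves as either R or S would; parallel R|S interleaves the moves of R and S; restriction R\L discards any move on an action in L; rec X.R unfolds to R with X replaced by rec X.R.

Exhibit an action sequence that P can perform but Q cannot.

P's transition system — 6 states:
  m0 = a.(a.((0 + 0) | a.0) + a.b.(0 + 0)) :: ··a··> m1
  m1 = a.((0 + 0) | a.0) + a.b.(0 + 0) :: ··a··> m2, ··a··> m3
  m2 = (0 + 0) | a.0 :: ··a··> m4
  m3 = b.(0 + 0) :: ··b··> m5
  m4 = (0 + 0) | 0 :: stopped
  m5 = 0 + 0 :: stopped
Q's transition system — 5 states:
  n0 = a.((0 + 0) | a.0) + a.b.(0 + 0) :: ··a··> n1, ··a··> n2
  n1 = (0 + 0) | a.0 :: ··a··> n3
  n2 = b.(0 + 0) :: ··b··> n4
  n3 = (0 + 0) | 0 :: stopped
  n4 = 0 + 0 :: stopped
Executing aaa from P (initial set {m0}):
  step 1 (a): {m1}
  step 2 (a): {m2, m3}
  step 3 (a): {m4}
  — P admits the full trace.
Executing aaa from Q (initial set {n0}):
  step 1 (a): {n1, n2}
  step 2 (a): {n3}
  step 3 (a): no successor for Q

aaa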